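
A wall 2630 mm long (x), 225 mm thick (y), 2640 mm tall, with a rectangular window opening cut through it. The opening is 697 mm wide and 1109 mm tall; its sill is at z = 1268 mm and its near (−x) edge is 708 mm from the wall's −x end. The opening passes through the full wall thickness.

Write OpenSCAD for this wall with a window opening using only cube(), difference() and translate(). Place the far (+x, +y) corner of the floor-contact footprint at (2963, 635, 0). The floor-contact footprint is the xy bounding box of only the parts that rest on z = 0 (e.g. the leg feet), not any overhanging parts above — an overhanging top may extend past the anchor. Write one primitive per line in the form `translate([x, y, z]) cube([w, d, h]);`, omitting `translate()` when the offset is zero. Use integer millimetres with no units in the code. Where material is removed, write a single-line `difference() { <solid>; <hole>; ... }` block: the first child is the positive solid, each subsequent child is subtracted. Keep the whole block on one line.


difference() { translate([333, 410, 0]) cube([2630, 225, 2640]); translate([1041, 410, 1268]) cube([697, 225, 1109]); }


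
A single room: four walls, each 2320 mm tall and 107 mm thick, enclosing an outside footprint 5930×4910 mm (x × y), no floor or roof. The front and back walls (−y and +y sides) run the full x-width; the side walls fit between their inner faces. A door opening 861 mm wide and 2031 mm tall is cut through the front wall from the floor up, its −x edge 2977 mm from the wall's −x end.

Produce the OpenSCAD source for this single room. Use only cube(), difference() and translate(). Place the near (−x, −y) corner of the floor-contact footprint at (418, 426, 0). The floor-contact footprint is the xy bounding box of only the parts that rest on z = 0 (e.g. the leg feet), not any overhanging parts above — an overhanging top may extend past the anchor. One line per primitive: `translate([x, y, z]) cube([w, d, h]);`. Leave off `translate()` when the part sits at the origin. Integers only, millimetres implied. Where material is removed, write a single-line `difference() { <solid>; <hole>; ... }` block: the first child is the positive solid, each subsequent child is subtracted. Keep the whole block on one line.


difference() { translate([418, 426, 0]) cube([5930, 107, 2320]); translate([3395, 426, 0]) cube([861, 107, 2031]); }
translate([418, 5229, 0]) cube([5930, 107, 2320]);
translate([418, 533, 0]) cube([107, 4696, 2320]);
translate([6241, 533, 0]) cube([107, 4696, 2320]);


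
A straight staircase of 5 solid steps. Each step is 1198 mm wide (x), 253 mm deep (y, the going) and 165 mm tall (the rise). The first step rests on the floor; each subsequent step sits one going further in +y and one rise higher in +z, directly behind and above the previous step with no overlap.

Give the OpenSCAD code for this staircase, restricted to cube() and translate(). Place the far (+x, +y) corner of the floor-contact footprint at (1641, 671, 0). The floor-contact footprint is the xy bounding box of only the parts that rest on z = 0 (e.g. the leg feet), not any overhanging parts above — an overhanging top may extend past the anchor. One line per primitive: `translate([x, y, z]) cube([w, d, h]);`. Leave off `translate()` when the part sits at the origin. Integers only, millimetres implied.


translate([443, 418, 0]) cube([1198, 253, 165]);
translate([443, 671, 165]) cube([1198, 253, 165]);
translate([443, 924, 330]) cube([1198, 253, 165]);
translate([443, 1177, 495]) cube([1198, 253, 165]);
translate([443, 1430, 660]) cube([1198, 253, 165]);


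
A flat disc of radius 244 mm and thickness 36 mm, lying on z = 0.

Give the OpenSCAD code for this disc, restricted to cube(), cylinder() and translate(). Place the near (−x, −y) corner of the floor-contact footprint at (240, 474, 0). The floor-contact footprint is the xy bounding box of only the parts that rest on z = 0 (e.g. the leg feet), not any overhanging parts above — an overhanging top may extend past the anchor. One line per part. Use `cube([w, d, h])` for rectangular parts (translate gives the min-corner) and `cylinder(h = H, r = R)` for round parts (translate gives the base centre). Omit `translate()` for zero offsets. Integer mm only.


translate([484, 718, 0]) cylinder(h = 36, r = 244);


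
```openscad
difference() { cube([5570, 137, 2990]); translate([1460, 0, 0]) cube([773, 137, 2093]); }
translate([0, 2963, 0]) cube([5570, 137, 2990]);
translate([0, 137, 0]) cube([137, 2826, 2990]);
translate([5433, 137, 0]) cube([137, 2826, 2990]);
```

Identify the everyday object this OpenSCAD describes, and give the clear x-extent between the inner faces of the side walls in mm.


A single room. The interior width is 5296 mm.

Four walls enclosing a rectangle with a door in the front wall — a room. Outside width 5570 minus two 137 mm walls gives 5296 mm.


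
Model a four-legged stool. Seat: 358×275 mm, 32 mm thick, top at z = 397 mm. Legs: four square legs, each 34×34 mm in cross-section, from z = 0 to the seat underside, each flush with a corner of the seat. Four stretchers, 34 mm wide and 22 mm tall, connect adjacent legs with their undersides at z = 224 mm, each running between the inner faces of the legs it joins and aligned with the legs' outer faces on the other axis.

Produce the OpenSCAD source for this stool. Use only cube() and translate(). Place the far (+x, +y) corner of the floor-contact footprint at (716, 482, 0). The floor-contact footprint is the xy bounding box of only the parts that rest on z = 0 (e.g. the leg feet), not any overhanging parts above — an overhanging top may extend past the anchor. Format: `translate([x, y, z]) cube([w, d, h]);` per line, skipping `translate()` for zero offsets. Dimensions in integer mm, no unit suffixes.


translate([358, 207, 365]) cube([358, 275, 32]);
translate([358, 207, 0]) cube([34, 34, 365]);
translate([682, 207, 0]) cube([34, 34, 365]);
translate([358, 448, 0]) cube([34, 34, 365]);
translate([682, 448, 0]) cube([34, 34, 365]);
translate([392, 207, 224]) cube([290, 34, 22]);
translate([392, 448, 224]) cube([290, 34, 22]);
translate([358, 241, 224]) cube([34, 207, 22]);
translate([682, 241, 224]) cube([34, 207, 22]);


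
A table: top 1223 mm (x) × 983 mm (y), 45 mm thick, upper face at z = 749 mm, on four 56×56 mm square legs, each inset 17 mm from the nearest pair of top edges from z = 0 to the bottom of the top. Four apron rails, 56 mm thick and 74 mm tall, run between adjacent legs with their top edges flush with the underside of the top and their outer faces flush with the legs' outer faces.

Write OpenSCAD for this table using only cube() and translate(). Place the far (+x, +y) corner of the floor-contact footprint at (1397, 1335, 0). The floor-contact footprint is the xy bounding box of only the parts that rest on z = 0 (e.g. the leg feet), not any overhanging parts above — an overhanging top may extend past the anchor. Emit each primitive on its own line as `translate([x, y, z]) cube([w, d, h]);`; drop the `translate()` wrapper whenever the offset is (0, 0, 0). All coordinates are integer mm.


// leg_h = 749 - 45 = 704
// apron z = 704 - 74 = 630
translate([191, 369, 704]) cube([1223, 983, 45]);
translate([208, 386, 0]) cube([56, 56, 704]);
translate([1341, 386, 0]) cube([56, 56, 704]);
translate([208, 1279, 0]) cube([56, 56, 704]);
translate([1341, 1279, 0]) cube([56, 56, 704]);
translate([264, 386, 630]) cube([1077, 56, 74]);
translate([264, 1279, 630]) cube([1077, 56, 74]);
translate([208, 442, 630]) cube([56, 837, 74]);
translate([1341, 442, 630]) cube([56, 837, 74]);


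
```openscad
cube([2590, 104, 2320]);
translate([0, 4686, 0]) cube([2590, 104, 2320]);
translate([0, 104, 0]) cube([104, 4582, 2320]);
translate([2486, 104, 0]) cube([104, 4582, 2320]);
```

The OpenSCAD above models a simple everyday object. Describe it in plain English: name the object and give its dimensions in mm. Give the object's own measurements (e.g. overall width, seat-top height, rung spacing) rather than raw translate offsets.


The wall frame of a small rectangular building: four walls, each 2320 mm tall and 104 mm thick, enclosing a footprint 2590 mm (x) by 4790 mm (y) outside-to-outside, with no floor or roof. The front and back walls (the −y and +y sides) span the full width; the two side walls fit between them.


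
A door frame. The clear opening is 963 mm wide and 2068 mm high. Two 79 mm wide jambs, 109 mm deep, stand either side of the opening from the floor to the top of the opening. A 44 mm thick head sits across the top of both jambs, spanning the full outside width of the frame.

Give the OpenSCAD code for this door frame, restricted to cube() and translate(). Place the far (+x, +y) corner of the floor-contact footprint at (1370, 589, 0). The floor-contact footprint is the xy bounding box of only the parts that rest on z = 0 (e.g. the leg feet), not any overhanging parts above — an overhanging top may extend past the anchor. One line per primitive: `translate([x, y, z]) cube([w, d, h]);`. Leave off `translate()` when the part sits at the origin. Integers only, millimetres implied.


translate([249, 480, 0]) cube([79, 109, 2068]);
translate([1291, 480, 0]) cube([79, 109, 2068]);
translate([249, 480, 2068]) cube([1121, 109, 44]);


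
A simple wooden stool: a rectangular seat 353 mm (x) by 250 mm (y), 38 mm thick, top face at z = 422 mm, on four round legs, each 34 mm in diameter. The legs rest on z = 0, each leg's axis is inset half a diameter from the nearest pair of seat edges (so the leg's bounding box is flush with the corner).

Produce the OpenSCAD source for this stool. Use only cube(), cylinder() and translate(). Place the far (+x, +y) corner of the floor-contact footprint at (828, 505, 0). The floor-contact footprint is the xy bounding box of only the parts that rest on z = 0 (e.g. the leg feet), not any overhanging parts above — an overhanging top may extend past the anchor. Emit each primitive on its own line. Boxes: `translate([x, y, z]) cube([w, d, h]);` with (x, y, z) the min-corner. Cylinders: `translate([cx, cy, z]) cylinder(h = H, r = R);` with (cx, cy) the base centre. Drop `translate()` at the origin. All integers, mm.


translate([475, 255, 384]) cube([353, 250, 38]);
translate([492, 272, 0]) cylinder(h = 384, r = 17);
translate([811, 272, 0]) cylinder(h = 384, r = 17);
translate([492, 488, 0]) cylinder(h = 384, r = 17);
translate([811, 488, 0]) cylinder(h = 384, r = 17);


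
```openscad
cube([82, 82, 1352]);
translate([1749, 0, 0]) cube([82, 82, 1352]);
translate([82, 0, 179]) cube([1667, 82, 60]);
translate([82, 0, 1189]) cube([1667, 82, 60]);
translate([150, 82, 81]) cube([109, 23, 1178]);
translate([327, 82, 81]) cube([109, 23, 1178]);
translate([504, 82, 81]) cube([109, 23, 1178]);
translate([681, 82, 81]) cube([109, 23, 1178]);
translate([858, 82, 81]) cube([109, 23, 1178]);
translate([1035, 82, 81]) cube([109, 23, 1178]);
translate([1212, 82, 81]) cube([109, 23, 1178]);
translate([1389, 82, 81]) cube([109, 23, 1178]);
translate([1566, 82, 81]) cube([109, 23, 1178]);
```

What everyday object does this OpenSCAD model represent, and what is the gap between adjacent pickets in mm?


A fence section. The picket gap is 68 mm.

Two posts, two rails, 9 pickets — a fence section. Span 1667 mm holds 9 pickets of 109 mm with 10 equal gaps: ⌊(1667 − 9·109) / 10⌋ = 68 mm.


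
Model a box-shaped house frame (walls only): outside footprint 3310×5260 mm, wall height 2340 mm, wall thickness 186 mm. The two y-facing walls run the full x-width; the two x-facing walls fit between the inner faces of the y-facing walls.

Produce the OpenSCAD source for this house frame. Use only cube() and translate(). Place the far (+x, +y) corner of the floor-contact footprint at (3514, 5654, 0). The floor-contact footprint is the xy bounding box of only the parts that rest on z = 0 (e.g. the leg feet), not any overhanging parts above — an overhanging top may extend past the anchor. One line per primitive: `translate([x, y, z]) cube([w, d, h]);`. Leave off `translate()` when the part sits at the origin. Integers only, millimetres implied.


translate([204, 394, 0]) cube([3310, 186, 2340]);
translate([204, 5468, 0]) cube([3310, 186, 2340]);
translate([204, 580, 0]) cube([186, 4888, 2340]);
translate([3328, 580, 0]) cube([186, 4888, 2340]);


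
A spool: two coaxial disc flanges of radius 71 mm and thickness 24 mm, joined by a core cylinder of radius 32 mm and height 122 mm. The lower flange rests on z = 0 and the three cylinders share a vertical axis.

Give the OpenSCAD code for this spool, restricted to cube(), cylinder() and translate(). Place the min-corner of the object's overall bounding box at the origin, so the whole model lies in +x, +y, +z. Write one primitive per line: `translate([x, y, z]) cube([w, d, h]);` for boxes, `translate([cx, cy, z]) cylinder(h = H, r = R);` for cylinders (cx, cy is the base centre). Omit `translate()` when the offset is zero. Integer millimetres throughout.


translate([71, 71, 0]) cylinder(h = 24, r = 71);
translate([71, 71, 24]) cylinder(h = 122, r = 32);
translate([71, 71, 146]) cylinder(h = 24, r = 71);


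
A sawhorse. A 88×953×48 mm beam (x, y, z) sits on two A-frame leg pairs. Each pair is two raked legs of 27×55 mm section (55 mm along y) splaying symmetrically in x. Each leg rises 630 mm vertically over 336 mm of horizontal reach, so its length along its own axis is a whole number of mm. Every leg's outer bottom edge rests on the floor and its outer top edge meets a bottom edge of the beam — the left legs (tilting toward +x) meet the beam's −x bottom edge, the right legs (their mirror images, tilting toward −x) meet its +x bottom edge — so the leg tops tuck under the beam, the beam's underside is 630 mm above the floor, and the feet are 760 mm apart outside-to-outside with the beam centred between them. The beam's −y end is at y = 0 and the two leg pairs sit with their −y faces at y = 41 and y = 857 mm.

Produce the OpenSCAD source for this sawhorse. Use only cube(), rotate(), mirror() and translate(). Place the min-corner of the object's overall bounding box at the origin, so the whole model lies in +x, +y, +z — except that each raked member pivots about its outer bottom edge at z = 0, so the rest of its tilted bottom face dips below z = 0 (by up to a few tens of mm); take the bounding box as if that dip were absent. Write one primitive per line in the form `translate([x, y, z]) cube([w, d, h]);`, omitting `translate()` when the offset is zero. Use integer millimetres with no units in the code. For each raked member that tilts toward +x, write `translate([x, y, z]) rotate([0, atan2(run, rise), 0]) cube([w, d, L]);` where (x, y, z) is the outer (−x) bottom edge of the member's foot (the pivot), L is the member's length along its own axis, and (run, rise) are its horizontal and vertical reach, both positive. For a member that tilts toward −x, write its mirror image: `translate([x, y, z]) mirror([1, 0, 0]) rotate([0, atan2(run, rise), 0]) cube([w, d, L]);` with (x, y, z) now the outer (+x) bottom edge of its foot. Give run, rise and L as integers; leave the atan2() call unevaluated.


// leg length = √(336² + 630²) = 714
// right-leg outer foot x = 2·336 + 88 = 760
// beam min-corner = (336, 0, 630)
translate([336, 0, 630]) cube([88, 953, 48]);
translate([0, 41, 0]) rotate([0, atan2(336, 630), 0]) cube([27, 55, 714]);
translate([760, 41, 0]) mirror([1, 0, 0]) rotate([0, atan2(336, 630), 0]) cube([27, 55, 714]);
translate([0, 857, 0]) rotate([0, atan2(336, 630), 0]) cube([27, 55, 714]);
translate([760, 857, 0]) mirror([1, 0, 0]) rotate([0, atan2(336, 630), 0]) cube([27, 55, 714]);


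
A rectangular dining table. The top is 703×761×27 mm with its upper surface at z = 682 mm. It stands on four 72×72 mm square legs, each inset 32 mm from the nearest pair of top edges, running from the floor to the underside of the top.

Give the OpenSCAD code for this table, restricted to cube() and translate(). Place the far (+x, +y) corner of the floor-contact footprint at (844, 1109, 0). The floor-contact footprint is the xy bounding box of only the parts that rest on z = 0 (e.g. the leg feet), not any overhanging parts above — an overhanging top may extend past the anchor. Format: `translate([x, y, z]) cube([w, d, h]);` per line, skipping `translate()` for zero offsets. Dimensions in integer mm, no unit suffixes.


translate([173, 380, 655]) cube([703, 761, 27]);
translate([205, 412, 0]) cube([72, 72, 655]);
translate([772, 412, 0]) cube([72, 72, 655]);
translate([205, 1037, 0]) cube([72, 72, 655]);
translate([772, 1037, 0]) cube([72, 72, 655]);


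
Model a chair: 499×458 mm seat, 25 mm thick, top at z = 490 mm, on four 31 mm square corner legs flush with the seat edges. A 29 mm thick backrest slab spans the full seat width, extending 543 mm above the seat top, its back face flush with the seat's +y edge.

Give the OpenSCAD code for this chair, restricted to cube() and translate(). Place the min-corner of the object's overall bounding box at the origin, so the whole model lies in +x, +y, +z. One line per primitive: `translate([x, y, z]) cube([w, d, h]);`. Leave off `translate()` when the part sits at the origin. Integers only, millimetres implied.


translate([0, 0, 465]) cube([499, 458, 25]);
cube([31, 31, 465]);
translate([468, 0, 0]) cube([31, 31, 465]);
translate([0, 427, 0]) cube([31, 31, 465]);
translate([468, 427, 0]) cube([31, 31, 465]);
translate([0, 429, 490]) cube([499, 29, 543]);


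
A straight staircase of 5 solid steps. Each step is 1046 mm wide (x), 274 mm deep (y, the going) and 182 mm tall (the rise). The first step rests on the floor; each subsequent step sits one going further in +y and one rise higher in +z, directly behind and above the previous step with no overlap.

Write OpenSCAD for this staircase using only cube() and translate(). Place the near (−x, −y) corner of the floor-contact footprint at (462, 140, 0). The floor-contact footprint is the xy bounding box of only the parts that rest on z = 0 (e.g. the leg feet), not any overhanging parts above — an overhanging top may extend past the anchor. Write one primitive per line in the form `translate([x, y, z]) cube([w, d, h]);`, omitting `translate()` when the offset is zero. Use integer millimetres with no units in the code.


translate([462, 140, 0]) cube([1046, 274, 182]);
translate([462, 414, 182]) cube([1046, 274, 182]);
translate([462, 688, 364]) cube([1046, 274, 182]);
translate([462, 962, 546]) cube([1046, 274, 182]);
translate([462, 1236, 728]) cube([1046, 274, 182]);


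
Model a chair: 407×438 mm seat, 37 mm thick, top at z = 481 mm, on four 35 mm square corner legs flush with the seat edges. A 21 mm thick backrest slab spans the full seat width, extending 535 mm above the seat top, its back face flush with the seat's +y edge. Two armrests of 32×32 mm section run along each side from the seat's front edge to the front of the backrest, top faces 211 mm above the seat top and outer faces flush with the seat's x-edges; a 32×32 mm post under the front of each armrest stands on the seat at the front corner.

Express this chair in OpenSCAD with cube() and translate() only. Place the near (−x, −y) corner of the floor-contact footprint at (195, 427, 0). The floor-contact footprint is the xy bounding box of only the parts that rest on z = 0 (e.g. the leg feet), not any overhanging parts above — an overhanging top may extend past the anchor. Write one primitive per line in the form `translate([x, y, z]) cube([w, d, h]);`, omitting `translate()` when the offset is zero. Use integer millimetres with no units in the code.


translate([195, 427, 444]) cube([407, 438, 37]);
translate([195, 427, 0]) cube([35, 35, 444]);
translate([567, 427, 0]) cube([35, 35, 444]);
translate([195, 830, 0]) cube([35, 35, 444]);
translate([567, 830, 0]) cube([35, 35, 444]);
translate([195, 844, 481]) cube([407, 21, 535]);
translate([195, 427, 660]) cube([32, 417, 32]);
translate([570, 427, 660]) cube([32, 417, 32]);
translate([195, 427, 481]) cube([32, 32, 179]);
translate([570, 427, 481]) cube([32, 32, 179]);


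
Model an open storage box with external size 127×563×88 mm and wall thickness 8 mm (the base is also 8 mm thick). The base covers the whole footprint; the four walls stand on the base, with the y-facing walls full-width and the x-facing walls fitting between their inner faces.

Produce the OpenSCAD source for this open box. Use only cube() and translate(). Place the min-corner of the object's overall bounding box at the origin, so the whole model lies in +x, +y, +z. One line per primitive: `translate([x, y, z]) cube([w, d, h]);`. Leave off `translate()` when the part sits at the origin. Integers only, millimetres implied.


cube([127, 563, 8]);
translate([0, 0, 8]) cube([127, 8, 80]);
translate([0, 555, 8]) cube([127, 8, 80]);
translate([0, 8, 8]) cube([8, 547, 80]);
translate([119, 8, 8]) cube([8, 547, 80]);


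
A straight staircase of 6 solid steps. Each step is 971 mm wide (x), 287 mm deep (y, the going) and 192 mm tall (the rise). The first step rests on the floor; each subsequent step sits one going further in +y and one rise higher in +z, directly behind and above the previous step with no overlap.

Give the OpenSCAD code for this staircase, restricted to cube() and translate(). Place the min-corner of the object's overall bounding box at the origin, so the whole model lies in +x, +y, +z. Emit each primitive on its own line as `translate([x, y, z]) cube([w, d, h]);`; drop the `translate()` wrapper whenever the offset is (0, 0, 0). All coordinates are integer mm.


cube([971, 287, 192]);
translate([0, 287, 192]) cube([971, 287, 192]);
translate([0, 574, 384]) cube([971, 287, 192]);
translate([0, 861, 576]) cube([971, 287, 192]);
translate([0, 1148, 768]) cube([971, 287, 192]);
translate([0, 1435, 960]) cube([971, 287, 192]);


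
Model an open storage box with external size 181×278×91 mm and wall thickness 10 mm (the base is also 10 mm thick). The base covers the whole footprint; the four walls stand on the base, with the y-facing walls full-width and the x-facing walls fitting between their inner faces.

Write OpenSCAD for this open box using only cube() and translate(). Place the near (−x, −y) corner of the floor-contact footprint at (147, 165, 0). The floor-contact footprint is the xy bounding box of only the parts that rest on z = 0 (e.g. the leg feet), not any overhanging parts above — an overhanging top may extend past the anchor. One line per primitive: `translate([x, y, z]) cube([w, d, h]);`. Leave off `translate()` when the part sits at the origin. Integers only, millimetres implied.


translate([147, 165, 0]) cube([181, 278, 10]);
translate([147, 165, 10]) cube([181, 10, 81]);
translate([147, 433, 10]) cube([181, 10, 81]);
translate([147, 175, 10]) cube([10, 258, 81]);
translate([318, 175, 10]) cube([10, 258, 81]);


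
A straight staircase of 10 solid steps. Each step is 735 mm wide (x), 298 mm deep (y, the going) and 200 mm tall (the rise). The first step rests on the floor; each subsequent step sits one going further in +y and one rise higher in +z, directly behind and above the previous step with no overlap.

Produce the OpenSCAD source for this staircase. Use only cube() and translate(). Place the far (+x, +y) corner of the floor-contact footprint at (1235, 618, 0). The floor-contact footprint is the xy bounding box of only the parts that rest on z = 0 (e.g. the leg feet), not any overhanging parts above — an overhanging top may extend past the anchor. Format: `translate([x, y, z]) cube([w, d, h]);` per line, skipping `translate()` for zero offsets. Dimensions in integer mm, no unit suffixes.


translate([500, 320, 0]) cube([735, 298, 200]);
translate([500, 618, 200]) cube([735, 298, 200]);
translate([500, 916, 400]) cube([735, 298, 200]);
translate([500, 1214, 600]) cube([735, 298, 200]);
translate([500, 1512, 800]) cube([735, 298, 200]);
translate([500, 1810, 1000]) cube([735, 298, 200]);
translate([500, 2108, 1200]) cube([735, 298, 200]);
translate([500, 2406, 1400]) cube([735, 298, 200]);
translate([500, 2704, 1600]) cube([735, 298, 200]);
translate([500, 3002, 1800]) cube([735, 298, 200]);


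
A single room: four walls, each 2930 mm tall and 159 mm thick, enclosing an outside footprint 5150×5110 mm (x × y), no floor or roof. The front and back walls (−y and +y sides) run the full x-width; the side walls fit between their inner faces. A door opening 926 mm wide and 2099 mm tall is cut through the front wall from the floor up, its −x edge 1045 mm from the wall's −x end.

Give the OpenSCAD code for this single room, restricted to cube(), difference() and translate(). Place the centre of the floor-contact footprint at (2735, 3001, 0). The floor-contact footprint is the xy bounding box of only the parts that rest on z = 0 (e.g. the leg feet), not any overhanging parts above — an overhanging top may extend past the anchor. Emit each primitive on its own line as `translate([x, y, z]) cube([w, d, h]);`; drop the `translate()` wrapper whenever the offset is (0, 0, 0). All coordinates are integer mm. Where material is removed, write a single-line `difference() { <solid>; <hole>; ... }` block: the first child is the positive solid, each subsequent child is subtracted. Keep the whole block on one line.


difference() { translate([160, 446, 0]) cube([5150, 159, 2930]); translate([1205, 446, 0]) cube([926, 159, 2099]); }
translate([160, 5397, 0]) cube([5150, 159, 2930]);
translate([160, 605, 0]) cube([159, 4792, 2930]);
translate([5151, 605, 0]) cube([159, 4792, 2930]);


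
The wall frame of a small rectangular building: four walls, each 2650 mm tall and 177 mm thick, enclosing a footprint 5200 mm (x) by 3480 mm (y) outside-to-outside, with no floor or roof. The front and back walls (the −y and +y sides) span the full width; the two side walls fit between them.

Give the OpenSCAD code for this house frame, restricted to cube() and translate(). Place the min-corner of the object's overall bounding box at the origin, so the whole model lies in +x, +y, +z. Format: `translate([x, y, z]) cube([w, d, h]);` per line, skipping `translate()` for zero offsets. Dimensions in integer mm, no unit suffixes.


cube([5200, 177, 2650]);
translate([0, 3303, 0]) cube([5200, 177, 2650]);
translate([0, 177, 0]) cube([177, 3126, 2650]);
translate([5023, 177, 0]) cube([177, 3126, 2650]);


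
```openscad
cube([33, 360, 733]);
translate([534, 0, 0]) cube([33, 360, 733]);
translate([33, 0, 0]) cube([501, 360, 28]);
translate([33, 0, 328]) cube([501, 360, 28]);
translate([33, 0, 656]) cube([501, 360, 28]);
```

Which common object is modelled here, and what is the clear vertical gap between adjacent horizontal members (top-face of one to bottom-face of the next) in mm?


A bookshelf. The clear shelf gap is 300 mm.

Two tall side panels with 3 horizontal boards between them — a bookshelf. The first two shelf undersides are at z = 0 and z = 328; with shelf thickness 28, the clear gap is 328 − 0 − 28 = 300 mm.


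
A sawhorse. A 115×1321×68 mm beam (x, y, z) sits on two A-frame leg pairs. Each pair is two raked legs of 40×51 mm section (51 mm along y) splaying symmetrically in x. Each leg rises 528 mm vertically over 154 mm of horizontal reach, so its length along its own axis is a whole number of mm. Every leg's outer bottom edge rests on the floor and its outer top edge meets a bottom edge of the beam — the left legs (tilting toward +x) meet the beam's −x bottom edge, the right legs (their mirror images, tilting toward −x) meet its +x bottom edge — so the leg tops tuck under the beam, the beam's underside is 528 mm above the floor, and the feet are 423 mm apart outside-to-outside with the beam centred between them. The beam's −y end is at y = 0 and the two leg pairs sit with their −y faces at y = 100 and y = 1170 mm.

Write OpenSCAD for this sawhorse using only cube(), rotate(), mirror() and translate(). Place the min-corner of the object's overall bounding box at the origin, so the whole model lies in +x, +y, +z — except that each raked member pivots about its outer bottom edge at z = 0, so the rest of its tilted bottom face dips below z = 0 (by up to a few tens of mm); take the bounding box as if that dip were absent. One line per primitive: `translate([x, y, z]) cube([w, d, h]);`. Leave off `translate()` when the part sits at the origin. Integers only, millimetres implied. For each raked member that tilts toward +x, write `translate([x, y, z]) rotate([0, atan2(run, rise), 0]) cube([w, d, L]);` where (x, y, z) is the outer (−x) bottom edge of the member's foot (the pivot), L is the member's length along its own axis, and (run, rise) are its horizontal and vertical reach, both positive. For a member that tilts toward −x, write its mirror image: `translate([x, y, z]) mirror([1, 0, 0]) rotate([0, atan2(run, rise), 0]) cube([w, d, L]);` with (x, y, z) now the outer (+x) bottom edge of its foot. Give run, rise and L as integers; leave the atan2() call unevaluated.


translate([154, 0, 528]) cube([115, 1321, 68]);
translate([0, 100, 0]) rotate([0, atan2(154, 528), 0]) cube([40, 51, 550]);
translate([423, 100, 0]) mirror([1, 0, 0]) rotate([0, atan2(154, 528), 0]) cube([40, 51, 550]);
translate([0, 1170, 0]) rotate([0, atan2(154, 528), 0]) cube([40, 51, 550]);
translate([423, 1170, 0]) mirror([1, 0, 0]) rotate([0, atan2(154, 528), 0]) cube([40, 51, 550]);


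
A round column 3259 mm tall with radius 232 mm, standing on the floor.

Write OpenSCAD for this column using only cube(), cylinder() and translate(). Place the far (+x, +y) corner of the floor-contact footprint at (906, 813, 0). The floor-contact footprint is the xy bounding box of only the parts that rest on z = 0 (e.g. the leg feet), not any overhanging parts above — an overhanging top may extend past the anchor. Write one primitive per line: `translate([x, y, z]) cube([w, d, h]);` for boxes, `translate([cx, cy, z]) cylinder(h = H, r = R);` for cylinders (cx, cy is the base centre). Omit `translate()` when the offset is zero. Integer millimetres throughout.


translate([674, 581, 0]) cylinder(h = 3259, r = 232);


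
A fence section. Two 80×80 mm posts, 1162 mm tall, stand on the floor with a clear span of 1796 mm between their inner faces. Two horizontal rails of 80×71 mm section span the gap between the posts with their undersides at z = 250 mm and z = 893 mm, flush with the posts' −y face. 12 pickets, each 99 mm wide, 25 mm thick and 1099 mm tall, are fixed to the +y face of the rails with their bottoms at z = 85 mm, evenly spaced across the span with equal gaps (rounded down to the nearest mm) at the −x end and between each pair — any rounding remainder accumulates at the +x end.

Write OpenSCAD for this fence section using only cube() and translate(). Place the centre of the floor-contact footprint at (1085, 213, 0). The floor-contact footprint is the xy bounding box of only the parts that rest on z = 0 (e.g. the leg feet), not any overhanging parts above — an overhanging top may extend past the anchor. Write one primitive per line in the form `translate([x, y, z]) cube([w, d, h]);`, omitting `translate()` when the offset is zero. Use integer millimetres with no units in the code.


translate([107, 173, 0]) cube([80, 80, 1162]);
translate([1983, 173, 0]) cube([80, 80, 1162]);
translate([187, 173, 250]) cube([1796, 80, 71]);
translate([187, 173, 893]) cube([1796, 80, 71]);
translate([233, 253, 85]) cube([99, 25, 1099]);
translate([378, 253, 85]) cube([99, 25, 1099]);
translate([523, 253, 85]) cube([99, 25, 1099]);
translate([668, 253, 85]) cube([99, 25, 1099]);
translate([813, 253, 85]) cube([99, 25, 1099]);
translate([958, 253, 85]) cube([99, 25, 1099]);
translate([1103, 253, 85]) cube([99, 25, 1099]);
translate([1248, 253, 85]) cube([99, 25, 1099]);
translate([1393, 253, 85]) cube([99, 25, 1099]);
translate([1538, 253, 85]) cube([99, 25, 1099]);
translate([1683, 253, 85]) cube([99, 25, 1099]);
translate([1828, 253, 85]) cube([99, 25, 1099]);


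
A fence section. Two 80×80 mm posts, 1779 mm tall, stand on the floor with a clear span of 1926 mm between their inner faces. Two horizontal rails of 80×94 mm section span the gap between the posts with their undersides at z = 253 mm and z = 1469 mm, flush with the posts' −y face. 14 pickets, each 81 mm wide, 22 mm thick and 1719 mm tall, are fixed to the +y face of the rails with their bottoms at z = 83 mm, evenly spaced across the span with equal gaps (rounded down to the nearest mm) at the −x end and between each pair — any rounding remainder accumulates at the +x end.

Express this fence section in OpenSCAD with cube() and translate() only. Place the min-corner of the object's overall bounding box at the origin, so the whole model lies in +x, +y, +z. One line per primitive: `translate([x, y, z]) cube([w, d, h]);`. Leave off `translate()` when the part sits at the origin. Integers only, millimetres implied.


cube([80, 80, 1779]);
translate([2006, 0, 0]) cube([80, 80, 1779]);
translate([80, 0, 253]) cube([1926, 80, 94]);
translate([80, 0, 1469]) cube([1926, 80, 94]);
translate([132, 80, 83]) cube([81, 22, 1719]);
translate([265, 80, 83]) cube([81, 22, 1719]);
translate([398, 80, 83]) cube([81, 22, 1719]);
translate([531, 80, 83]) cube([81, 22, 1719]);
translate([664, 80, 83]) cube([81, 22, 1719]);
translate([797, 80, 83]) cube([81, 22, 1719]);
translate([930, 80, 83]) cube([81, 22, 1719]);
translate([1063, 80, 83]) cube([81, 22, 1719]);
translate([1196, 80, 83]) cube([81, 22, 1719]);
translate([1329, 80, 83]) cube([81, 22, 1719]);
translate([1462, 80, 83]) cube([81, 22, 1719]);
translate([1595, 80, 83]) cube([81, 22, 1719]);
translate([1728, 80, 83]) cube([81, 22, 1719]);
translate([1861, 80, 83]) cube([81, 22, 1719]);


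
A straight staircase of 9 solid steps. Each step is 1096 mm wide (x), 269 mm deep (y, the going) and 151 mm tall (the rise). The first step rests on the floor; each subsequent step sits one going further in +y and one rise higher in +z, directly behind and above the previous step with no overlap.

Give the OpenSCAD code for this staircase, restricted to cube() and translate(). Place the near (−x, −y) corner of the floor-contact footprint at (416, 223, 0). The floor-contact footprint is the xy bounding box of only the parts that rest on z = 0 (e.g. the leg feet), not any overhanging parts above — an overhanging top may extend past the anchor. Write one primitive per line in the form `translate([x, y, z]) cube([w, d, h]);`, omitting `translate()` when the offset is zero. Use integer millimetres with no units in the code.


translate([416, 223, 0]) cube([1096, 269, 151]);
translate([416, 492, 151]) cube([1096, 269, 151]);
translate([416, 761, 302]) cube([1096, 269, 151]);
translate([416, 1030, 453]) cube([1096, 269, 151]);
translate([416, 1299, 604]) cube([1096, 269, 151]);
translate([416, 1568, 755]) cube([1096, 269, 151]);
translate([416, 1837, 906]) cube([1096, 269, 151]);
translate([416, 2106, 1057]) cube([1096, 269, 151]);
translate([416, 2375, 1208]) cube([1096, 269, 151]);


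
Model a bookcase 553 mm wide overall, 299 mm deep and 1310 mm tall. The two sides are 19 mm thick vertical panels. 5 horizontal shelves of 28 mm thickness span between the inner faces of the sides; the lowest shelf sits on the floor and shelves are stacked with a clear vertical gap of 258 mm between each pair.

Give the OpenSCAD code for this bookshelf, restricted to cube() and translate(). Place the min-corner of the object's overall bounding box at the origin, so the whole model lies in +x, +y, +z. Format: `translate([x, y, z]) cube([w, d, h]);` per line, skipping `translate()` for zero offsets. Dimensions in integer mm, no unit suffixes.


cube([19, 299, 1310]);
translate([534, 0, 0]) cube([19, 299, 1310]);
translate([19, 0, 0]) cube([515, 299, 28]);
translate([19, 0, 286]) cube([515, 299, 28]);
translate([19, 0, 572]) cube([515, 299, 28]);
translate([19, 0, 858]) cube([515, 299, 28]);
translate([19, 0, 1144]) cube([515, 299, 28]);


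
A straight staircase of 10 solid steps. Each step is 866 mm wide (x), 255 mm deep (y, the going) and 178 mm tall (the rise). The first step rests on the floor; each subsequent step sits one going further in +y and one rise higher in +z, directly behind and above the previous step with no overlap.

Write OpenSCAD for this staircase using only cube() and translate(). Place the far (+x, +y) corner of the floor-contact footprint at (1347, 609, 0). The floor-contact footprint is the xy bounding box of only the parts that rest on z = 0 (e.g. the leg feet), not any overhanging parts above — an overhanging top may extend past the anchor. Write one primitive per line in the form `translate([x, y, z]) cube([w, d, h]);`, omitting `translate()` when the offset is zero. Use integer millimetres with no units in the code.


translate([481, 354, 0]) cube([866, 255, 178]);
translate([481, 609, 178]) cube([866, 255, 178]);
translate([481, 864, 356]) cube([866, 255, 178]);
translate([481, 1119, 534]) cube([866, 255, 178]);
translate([481, 1374, 712]) cube([866, 255, 178]);
translate([481, 1629, 890]) cube([866, 255, 178]);
translate([481, 1884, 1068]) cube([866, 255, 178]);
translate([481, 2139, 1246]) cube([866, 255, 178]);
translate([481, 2394, 1424]) cube([866, 255, 178]);
translate([481, 2649, 1602]) cube([866, 255, 178]);


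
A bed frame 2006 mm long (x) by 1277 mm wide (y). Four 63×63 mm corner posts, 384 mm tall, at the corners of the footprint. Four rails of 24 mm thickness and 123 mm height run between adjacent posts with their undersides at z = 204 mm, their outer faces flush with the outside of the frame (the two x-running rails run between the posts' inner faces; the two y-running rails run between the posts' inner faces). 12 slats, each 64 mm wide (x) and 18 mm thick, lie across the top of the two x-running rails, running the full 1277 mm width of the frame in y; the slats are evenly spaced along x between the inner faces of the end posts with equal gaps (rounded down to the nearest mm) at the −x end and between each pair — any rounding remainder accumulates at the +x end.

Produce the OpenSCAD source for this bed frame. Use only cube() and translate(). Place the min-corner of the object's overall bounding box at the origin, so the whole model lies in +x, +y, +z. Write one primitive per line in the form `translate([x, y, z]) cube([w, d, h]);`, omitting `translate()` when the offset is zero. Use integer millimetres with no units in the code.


cube([63, 63, 384]);
translate([0, 1214, 0]) cube([63, 63, 384]);
translate([1943, 0, 0]) cube([63, 63, 384]);
translate([1943, 1214, 0]) cube([63, 63, 384]);
translate([63, 0, 204]) cube([1880, 24, 123]);
translate([63, 1253, 204]) cube([1880, 24, 123]);
translate([0, 63, 204]) cube([24, 1151, 123]);
translate([1982, 63, 204]) cube([24, 1151, 123]);
translate([148, 0, 327]) cube([64, 1277, 18]);
translate([297, 0, 327]) cube([64, 1277, 18]);
translate([446, 0, 327]) cube([64, 1277, 18]);
translate([595, 0, 327]) cube([64, 1277, 18]);
translate([744, 0, 327]) cube([64, 1277, 18]);
translate([893, 0, 327]) cube([64, 1277, 18]);
translate([1042, 0, 327]) cube([64, 1277, 18]);
translate([1191, 0, 327]) cube([64, 1277, 18]);
translate([1340, 0, 327]) cube([64, 1277, 18]);
translate([1489, 0, 327]) cube([64, 1277, 18]);
translate([1638, 0, 327]) cube([64, 1277, 18]);
translate([1787, 0, 327]) cube([64, 1277, 18]);


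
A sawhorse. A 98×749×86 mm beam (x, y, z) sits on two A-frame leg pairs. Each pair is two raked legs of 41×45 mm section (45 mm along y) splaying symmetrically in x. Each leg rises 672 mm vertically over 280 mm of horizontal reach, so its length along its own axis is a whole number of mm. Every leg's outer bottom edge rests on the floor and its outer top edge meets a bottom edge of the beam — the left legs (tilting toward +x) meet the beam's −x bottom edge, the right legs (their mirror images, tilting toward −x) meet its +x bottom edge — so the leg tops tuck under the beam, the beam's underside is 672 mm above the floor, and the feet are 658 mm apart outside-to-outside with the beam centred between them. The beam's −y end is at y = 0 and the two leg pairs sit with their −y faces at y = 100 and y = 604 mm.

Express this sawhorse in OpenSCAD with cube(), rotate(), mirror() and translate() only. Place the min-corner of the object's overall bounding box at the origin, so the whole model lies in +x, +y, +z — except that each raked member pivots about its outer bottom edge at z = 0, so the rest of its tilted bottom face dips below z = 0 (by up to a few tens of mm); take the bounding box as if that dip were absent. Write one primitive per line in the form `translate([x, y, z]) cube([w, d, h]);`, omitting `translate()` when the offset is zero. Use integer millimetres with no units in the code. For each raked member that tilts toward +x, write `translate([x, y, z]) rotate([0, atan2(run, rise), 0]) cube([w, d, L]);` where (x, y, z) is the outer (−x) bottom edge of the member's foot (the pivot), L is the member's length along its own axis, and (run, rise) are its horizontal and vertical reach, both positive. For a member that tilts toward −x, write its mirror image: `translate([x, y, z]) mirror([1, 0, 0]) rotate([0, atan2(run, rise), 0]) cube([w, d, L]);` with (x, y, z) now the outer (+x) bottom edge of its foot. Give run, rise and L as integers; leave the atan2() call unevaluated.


translate([280, 0, 672]) cube([98, 749, 86]);
translate([0, 100, 0]) rotate([0, atan2(280, 672), 0]) cube([41, 45, 728]);
translate([658, 100, 0]) mirror([1, 0, 0]) rotate([0, atan2(280, 672), 0]) cube([41, 45, 728]);
translate([0, 604, 0]) rotate([0, atan2(280, 672), 0]) cube([41, 45, 728]);
translate([658, 604, 0]) mirror([1, 0, 0]) rotate([0, atan2(280, 672), 0]) cube([41, 45, 728]);
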